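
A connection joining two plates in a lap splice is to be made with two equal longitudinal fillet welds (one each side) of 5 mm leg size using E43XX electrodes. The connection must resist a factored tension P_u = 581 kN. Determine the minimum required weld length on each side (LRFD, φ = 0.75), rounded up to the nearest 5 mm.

L = 425 mm on each side

E43XX → F_EXX = 430 MPa.
Throat t_e = 0.707 × 5 = 3.535 mm.
φr_n = 0.75 × 0.6 × 430 × 3.535 × 10⁻³ = 0.684 kN/mm.
L_req = P_u / φr_n = 581 / 0.684 = 849.4 mm total.
Per side: 849.4 / 2 = 424.7 mm.
Round up → use L = 425 mm on each side.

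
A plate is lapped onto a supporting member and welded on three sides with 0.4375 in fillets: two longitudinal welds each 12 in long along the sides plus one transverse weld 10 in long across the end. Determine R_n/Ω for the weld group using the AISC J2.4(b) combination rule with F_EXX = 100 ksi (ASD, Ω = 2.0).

t_e = 0.707 × 0.4375 = 0.3093 in.
R_nwl = 0.6 × 100 × 0.3093 × 24 = 445.4 kip (longitudinal, 2 welds).
R_nwt = 0.6 × 100 × 0.3093 × 10 = 185.6 kip (transverse, base value).
(i) R_nwl + R_nwt = 631 kip; (ii) 0.85 R_nwl + 1.5 R_nwt = 657 kip.
R_n = max = 657 kip [governs: (ii)]; R_n/Ω = 328.5 kip.

R_n/Ω ≈ 328 kip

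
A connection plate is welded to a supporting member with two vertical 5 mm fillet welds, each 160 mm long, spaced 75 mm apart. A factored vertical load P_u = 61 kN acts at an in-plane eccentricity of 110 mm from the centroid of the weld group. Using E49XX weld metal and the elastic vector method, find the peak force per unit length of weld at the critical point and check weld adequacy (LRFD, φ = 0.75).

f_max ≈ 628 N/mm; adequate

E49XX → F_EXX = 490 MPa.
Total weld length L_w = 320 mm. Treat welds as unit-width lines.
Polar moment about centroid: J = 2[d³/12 + d(b/2)²] = 2[160³/12 + 160×37.5²] = 1133000 mm³.
Direct shear f_v = P/L_w = 61×10³ / 320 = 190.6 N/mm (vertical).
Torsion M = P·e = 61×10³ × 110 = 6710000 N·mm.
Critical point at (x, y) = (37.5, 80) from centroid. f_tx = M·y/J = 473.9 N/mm; f_ty = M·x/J = 222.2 N/mm.
Resultant f_max = √[f_tx² + (f_v + f_ty)²] = √[473.9² + (190.6 + 222.2)²] = 628.5 N/mm.
Capacity per unit length: φr_n = 0.75 × 0.6 × 490 × (0.707 × 5) = 779.5 N/mm.
628.5 ≤ 779.5 → adequate.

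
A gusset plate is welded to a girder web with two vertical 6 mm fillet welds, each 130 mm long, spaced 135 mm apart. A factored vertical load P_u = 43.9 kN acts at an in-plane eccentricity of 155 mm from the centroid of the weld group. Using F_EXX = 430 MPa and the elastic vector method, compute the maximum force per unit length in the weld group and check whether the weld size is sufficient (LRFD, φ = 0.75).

f_max ≈ 546 N/mm; adequate

Total weld length L_w = 260 mm. Treat welds as unit-width lines.
Polar moment about centroid: J = 2[d³/12 + d(b/2)²] = 2[130³/12 + 130×67.5²] = 1551000 mm³.
Direct shear f_v = P/L_w = 43.9×10³ / 260 = 168.8 N/mm (vertical).
Torsion M = P·e = 43.9×10³ × 155 = 6804500 N·mm.
Critical point at (x, y) = (67.5, 65) from centroid. f_tx = M·y/J = 285.2 N/mm; f_ty = M·x/J = 296.2 N/mm.
Resultant f_max = √[f_tx² + (f_v + f_ty)²] = √[285.2² + (168.8 + 296.2)²] = 545.5 N/mm.
Capacity per unit length: φr_n = 0.75 × 0.6 × 430 × (0.707 × 6) = 820.8 N/mm.
545.5 ≤ 820.8 → adequate.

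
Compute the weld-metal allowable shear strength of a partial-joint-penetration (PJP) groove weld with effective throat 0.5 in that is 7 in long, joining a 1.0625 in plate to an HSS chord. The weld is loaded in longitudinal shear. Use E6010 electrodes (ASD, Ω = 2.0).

E60XX → F_EXX = 60 ksi.
Effective throat (given) t_e = 0.5 in.
A_we = 0.5 × 7 = 3.5 in².
F_nw = 0.6 F_EXX = 36 ksi.
R_n/Ω = (36 × 3.5) / 2.0 = 63 kip.

R_n/Ω ≈ 63 kip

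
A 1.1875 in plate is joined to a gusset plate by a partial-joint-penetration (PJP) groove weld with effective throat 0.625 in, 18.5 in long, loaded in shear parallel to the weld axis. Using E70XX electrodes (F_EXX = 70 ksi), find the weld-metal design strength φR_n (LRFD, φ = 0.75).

Effective throat (given) t_e = 0.625 in.
A_we = 0.625 × 18.5 = 11.56 in².
F_nw = 0.6 F_EXX = 42 ksi.
φR_n = 0.75 × 42 × 11.56 = 364.2 kip.

φR_n ≈ 364 kip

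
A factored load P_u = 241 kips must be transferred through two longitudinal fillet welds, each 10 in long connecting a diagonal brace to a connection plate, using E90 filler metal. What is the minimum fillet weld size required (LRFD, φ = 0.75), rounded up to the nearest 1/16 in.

E90XX → F_EXX = 90 ksi.
Total weld length L = 20 in.
Required throat t_e = P_u / (φ × 0.6 F_EXX × L) = 241 / (0.75 × 0.6 × 90 × 20) = 0.2975 in.
Required leg w = t_e / 0.707 = 0.4208 in → use 7/16 in.

w = 7/16 in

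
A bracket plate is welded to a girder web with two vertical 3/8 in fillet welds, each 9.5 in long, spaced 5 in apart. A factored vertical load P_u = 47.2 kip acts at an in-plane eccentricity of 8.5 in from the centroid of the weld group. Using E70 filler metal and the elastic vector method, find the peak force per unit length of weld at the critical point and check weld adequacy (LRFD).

E70XX → F_EXX = 70 ksi.
Total weld length L_w = 19 in. Treat welds as unit-width lines.
Polar moment about centroid: J = 2[d³/12 + d(b/2)²] = 2[9.5³/12 + 9.5×2.5²] = 261.6 in³.
Direct shear f_v = P/L_w = 47.2 / 19 = 2.484 kip/in (vertical).
Torsion M = P·e = 47.2 × 8.5 = 401.2 kip·in.
Critical point at (x, y) = (2.5, 4.75) from centroid. f_tx = M·y/J = 7.284 kip/in; f_ty = M·x/J = 3.833 kip/in.
Resultant f_max = √[f_tx² + (f_v + f_ty)²] = √[7.284² + (2.484 + 3.833)²] = 9.642 kip/in.
Capacity per unit length: φr_n = 0.75 × 0.6 × 70 × (0.707 × 0.375) = 8.351 kip/in.
9.642 > 8.351 → NOT adequate.

f_max ≈ 9.64 kip/in; NOT adequate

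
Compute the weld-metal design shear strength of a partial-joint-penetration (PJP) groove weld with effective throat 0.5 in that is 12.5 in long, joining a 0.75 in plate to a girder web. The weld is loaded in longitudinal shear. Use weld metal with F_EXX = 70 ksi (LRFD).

Effective throat (given) t_e = 0.5 in.
A_we = 0.5 × 12.5 = 6.25 in².
F_nw = 0.6 F_EXX = 42 ksi.
φR_n = 0.75 × 42 × 6.25 = 196.9 kips.

φR_n ≈ 197 kips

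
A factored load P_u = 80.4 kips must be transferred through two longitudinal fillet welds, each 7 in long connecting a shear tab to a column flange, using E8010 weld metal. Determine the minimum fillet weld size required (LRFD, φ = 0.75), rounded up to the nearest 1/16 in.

w = 1/4 in

E80XX → F_EXX = 80 ksi.
Total weld length L = 14 in.
Required throat t_e = P_u / (φ × 0.6 F_EXX × L) = 80.4 / (0.75 × 0.6 × 80 × 14) = 0.1595 in.
Required leg w = t_e / 0.707 = 0.2256 in → use 1/4 in.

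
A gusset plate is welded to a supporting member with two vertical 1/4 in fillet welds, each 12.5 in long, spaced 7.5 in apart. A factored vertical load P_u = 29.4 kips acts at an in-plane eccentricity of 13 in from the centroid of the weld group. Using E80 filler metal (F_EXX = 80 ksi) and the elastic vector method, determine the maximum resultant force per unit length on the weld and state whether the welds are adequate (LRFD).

f_max ≈ 4.83 kip/in; adequate

Total weld length L_w = 25 in. Treat welds as unit-width lines.
Polar moment about centroid: J = 2[d³/12 + d(b/2)²] = 2[12.5³/12 + 12.5×3.75²] = 677.1 in³.
Direct shear f_v = P/L_w = 29.4 / 25 = 1.176 kip/in (vertical).
Torsion M = P·e = 29.4 × 13 = 382.2 kip·in.
Critical point at (x, y) = (3.75, 6.25) from centroid. f_tx = M·y/J = 3.528 kip/in; f_ty = M·x/J = 2.117 kip/in.
Resultant f_max = √[f_tx² + (f_v + f_ty)²] = √[3.528² + (1.176 + 2.117)²] = 4.826 kip/in.
Capacity per unit length: φr_n = 0.75 × 0.6 × 80 × (0.707 × 0.25) = 6.363 kip/in.
4.826 ≤ 6.363 → adequate.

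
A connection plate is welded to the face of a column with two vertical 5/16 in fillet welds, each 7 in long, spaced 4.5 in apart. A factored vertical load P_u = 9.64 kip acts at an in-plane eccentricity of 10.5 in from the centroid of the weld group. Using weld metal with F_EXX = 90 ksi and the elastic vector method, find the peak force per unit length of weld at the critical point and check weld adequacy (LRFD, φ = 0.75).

f_max ≈ 3.71 kip/in; adequate

Total weld length L_w = 14 in. Treat welds as unit-width lines.
Polar moment about centroid: J = 2[d³/12 + d(b/2)²] = 2[7³/12 + 7×2.25²] = 128 in³.
Direct shear f_v = P/L_w = 9.64 / 14 = 0.6886 kip/in (vertical).
Torsion M = P·e = 9.64 × 10.5 = 101.22 kip·in.
Critical point at (x, y) = (2.25, 3.5) from centroid. f_tx = M·y/J = 2.767 kip/in; f_ty = M·x/J = 1.779 kip/in.
Resultant f_max = √[f_tx² + (f_v + f_ty)²] = √[2.767² + (0.6886 + 1.779)²] = 3.707 kip/in.
Capacity per unit length: φr_n = 0.75 × 0.6 × 90 × (0.707 × 0.3125) = 8.948 kip/in.
3.707 ≤ 8.948 → adequate.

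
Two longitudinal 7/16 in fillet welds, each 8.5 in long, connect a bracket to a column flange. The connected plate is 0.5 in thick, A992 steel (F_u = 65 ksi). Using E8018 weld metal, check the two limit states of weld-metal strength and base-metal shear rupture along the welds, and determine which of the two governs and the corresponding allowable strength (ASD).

E80XX → F_EXX = 80 ksi.
t_e = 0.707 × 0.4375 = 0.3093 in; L = 17 in.
Weld metal: R_n/Ω = (1/2.0) × 0.6 × 80 × 0.3093 × 17 = 126.2 kip.
Base metal (shear rupture): R_n/Ω = (1/2.0) × 0.6 × 65 × 0.5 × 17 = 165.8 kip.
Governing: weld metal.

R_n/Ω ≈ 126 kip (weld metal governs)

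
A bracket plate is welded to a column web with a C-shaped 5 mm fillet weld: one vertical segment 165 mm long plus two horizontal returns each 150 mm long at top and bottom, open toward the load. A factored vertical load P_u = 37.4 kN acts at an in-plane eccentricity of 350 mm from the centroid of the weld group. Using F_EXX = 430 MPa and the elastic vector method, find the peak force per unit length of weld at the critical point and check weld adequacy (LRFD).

Total weld length L_w = 465 mm. Treat welds as unit-width lines.
Centroid: x̄ = 2×150×75 / 465 = 48.39 mm from the vertical weld.
Polar moment about centroid: J = I_x + I_y = [165³/12 + 2×150×82.5²] + [165×48.39² + 2(150³/12 + 150×26.61²)] = 3578000 mm³.
Direct shear f_v = P/L_w = 37.4×10³ / 465 = 80.43 N/mm (vertical).
Torsion M = P·e = 37.4×10³ × 350 = 13090000 N·mm.
Critical point at (x, y) = (101.6, 82.5) from centroid. f_tx = M·y/J = 301.9 N/mm; f_ty = M·x/J = 371.8 N/mm.
Resultant f_max = √[f_tx² + (f_v + f_ty)²] = √[301.9² + (80.43 + 371.8)²] = 543.7 N/mm.
Capacity per unit length: φr_n = 0.75 × 0.6 × 430 × (0.707 × 5) = 684 N/mm.
543.7 ≤ 684 → adequate.

f_max ≈ 544 N/mm; adequate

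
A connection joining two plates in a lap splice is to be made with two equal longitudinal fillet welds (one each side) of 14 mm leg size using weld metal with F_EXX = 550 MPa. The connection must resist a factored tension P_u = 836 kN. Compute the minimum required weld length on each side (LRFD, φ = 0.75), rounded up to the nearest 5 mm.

Throat t_e = 0.707 × 14 = 9.898 mm.
φr_n = 0.75 × 0.6 × 550 × 9.898 × 10⁻³ = 2.45 kN/mm.
L_req = P_u / φr_n = 836 / 2.45 = 341.3 mm total.
Per side: 341.3 / 2 = 170.6 mm.
Round up → use L = 175 mm on each side.

L = 175 mm on each side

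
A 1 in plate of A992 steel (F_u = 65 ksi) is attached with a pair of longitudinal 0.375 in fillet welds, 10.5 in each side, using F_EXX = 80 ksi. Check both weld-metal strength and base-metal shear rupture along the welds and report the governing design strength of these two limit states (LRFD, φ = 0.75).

φR_n ≈ 200 kips (weld metal governs)

t_e = 0.707 × 0.375 = 0.2651 in; L = 21 in.
Weld metal: φR_n = 0.75 × 0.6 × 80 × 0.2651 × 21 = 200.4 kips.
Base metal (shear rupture): φR_n = 0.75 × 0.6 × 65 × 1 × 21 = 614.2 kips.
Governing: weld metal.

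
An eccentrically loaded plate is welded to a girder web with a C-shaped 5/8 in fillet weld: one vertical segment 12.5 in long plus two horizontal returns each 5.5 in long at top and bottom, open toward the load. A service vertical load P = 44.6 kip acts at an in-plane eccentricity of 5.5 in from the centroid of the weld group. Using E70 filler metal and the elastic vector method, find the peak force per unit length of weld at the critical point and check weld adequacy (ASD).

f_max ≈ 4.15 kip/in; adequate

E70XX → F_EXX = 70 ksi.
Total weld length L_w = 23.5 in. Treat welds as unit-width lines.
Centroid: x̄ = 2×5.5×2.75 / 23.5 = 1.287 in from the vertical weld.
Polar moment about centroid: J = I_x + I_y = [12.5³/12 + 2×5.5×6.25²] + [12.5×1.287² + 2(5.5³/12 + 5.5×1.463²)] = 664.4 in³.
Direct shear f_v = P/L_w = 44.6 / 23.5 = 1.898 kip/in (vertical).
Torsion M = P·e = 44.6 × 5.5 = 245.3 kip·in.
Critical point at (x, y) = (4.213, 6.25) from centroid. f_tx = M·y/J = 2.307 kip/in; f_ty = M·x/J = 1.555 kip/in.
Resultant f_max = √[f_tx² + (f_v + f_ty)²] = √[2.307² + (1.898 + 1.555)²] = 4.153 kip/in.
Capacity per unit length: r_n/Ω = (1/2.0) × 0.6 × 70 × (0.707 × 0.625) = 9.279 kip/in.
4.153 ≤ 9.279 → adequate.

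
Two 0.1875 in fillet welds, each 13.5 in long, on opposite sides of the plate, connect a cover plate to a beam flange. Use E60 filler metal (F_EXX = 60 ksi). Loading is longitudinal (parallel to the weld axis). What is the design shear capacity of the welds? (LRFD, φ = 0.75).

Effective throat t_e = 0.707 × 0.1875 = 0.1326 in.
Total length L = 27 in; A_we = 0.1326 × 27 = 3.579 in².
F_nw = 0.6 F_EXX = 0.6 × 60 = 36 ksi.
φR_n = 0.75 × 36 × 3.579 = 96.64 kip.

φR_n ≈ 96.6 kip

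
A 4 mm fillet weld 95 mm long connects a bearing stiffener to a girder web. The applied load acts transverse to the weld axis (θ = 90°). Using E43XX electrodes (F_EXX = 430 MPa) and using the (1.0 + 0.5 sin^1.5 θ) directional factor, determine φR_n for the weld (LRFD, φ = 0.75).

φR_n ≈ 78 kN

t_e = 0.707 × 4 = 2.828 mm; A_we = 2.828 × 95 = 268.7 mm².
Directional factor: 1.0 + 0.5 sin^1.5(90°) = 1.5.
F_nw = 0.6 × 430 × 1.5 = 387 MPa.
φR_n = 0.75 × 387 × 268.7 × 10⁻³ = 77.98 kN.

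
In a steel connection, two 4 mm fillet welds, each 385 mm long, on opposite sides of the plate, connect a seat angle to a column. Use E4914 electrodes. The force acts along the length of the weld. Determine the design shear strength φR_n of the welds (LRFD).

φR_n ≈ 480 kN

E49XX → F_EXX = 490 MPa.
Effective throat t_e = 0.707 × 4 = 2.828 mm.
Total length L = 770 mm; A_we = 2.828 × 770 = 2178 mm².
F_nw = 0.6 F_EXX = 0.6 × 490 = 294 MPa.
φR_n = 0.75 × 294 × 2178 × 10⁻³ = 480.2 kN.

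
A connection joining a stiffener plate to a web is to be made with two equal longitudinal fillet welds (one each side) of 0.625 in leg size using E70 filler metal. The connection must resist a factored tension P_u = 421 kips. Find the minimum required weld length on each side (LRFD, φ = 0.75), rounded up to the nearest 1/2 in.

L = 15.5 in on each side

E70XX → F_EXX = 70 ksi.
Throat t_e = 0.707 × 0.625 = 0.4419 in.
φr_n = 0.75 × 0.6 × 70 × 0.4419 = 13.92 kips/in.
L_req = P_u / φr_n = 421 / 13.92 = 30.25 in total.
Per side: 30.25 / 2 = 15.12 in.
Round up → use L = 15.5 in on each side.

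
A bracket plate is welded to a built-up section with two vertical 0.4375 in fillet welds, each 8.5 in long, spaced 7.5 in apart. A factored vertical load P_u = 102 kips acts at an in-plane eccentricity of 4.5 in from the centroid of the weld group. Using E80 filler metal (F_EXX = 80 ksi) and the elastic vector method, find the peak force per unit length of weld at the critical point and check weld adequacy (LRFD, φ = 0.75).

f_max ≈ 12.4 kip/in; NOT adequate

Total weld length L_w = 17 in. Treat welds as unit-width lines.
Polar moment about centroid: J = 2[d³/12 + d(b/2)²] = 2[8.5³/12 + 8.5×3.75²] = 341.4 in³.
Direct shear f_v = P/L_w = 102 / 17 = 6 kip/in (vertical).
Torsion M = P·e = 102 × 4.5 = 459 kip·in.
Critical point at (x, y) = (3.75, 4.25) from centroid. f_tx = M·y/J = 5.714 kip/in; f_ty = M·x/J = 5.041 kip/in.
Resultant f_max = √[f_tx² + (f_v + f_ty)²] = √[5.714² + (6 + 5.041)²] = 12.43 kip/in.
Capacity per unit length: φr_n = 0.75 × 0.6 × 80 × (0.707 × 0.4375) = 11.14 kip/in.
12.43 > 11.14 → NOT adequate.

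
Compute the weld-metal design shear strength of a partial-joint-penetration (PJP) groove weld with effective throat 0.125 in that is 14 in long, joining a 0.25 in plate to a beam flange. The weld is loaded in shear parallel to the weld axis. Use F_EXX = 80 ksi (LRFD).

Effective throat (given) t_e = 0.125 in.
A_we = 0.125 × 14 = 1.75 in².
F_nw = 0.6 F_EXX = 48 ksi.
φR_n = 0.75 × 48 × 1.75 = 63 kip.

φR_n ≈ 63 kip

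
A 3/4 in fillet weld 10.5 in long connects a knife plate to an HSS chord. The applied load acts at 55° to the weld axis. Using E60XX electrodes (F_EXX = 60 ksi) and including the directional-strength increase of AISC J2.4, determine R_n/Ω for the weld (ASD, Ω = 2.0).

t_e = 0.707 × 0.75 = 0.5302 in; A_we = 0.5302 × 10.5 = 5.568 in².
Directional factor: 1.0 + 0.5 sin^1.5(55°) = 1.371.
F_nw = 0.6 × 60 × 1.371 = 49.35 ksi.
R_n/Ω = (49.35 × 5.568) / 2.0 = 137.4 kip.

R_n/Ω ≈ 137 kip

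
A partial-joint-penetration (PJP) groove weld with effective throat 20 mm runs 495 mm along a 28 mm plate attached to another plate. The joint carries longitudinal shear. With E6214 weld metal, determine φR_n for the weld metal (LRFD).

E62XX → F_EXX = 620 MPa.
Effective throat (given) t_e = 20 mm.
A_we = 20 × 495 = 9900 mm².
F_nw = 0.6 F_EXX = 372 MPa.
φR_n = 0.75 × 372 × 9900 × 10⁻³ = 2762 kN.

φR_n ≈ 2760 kN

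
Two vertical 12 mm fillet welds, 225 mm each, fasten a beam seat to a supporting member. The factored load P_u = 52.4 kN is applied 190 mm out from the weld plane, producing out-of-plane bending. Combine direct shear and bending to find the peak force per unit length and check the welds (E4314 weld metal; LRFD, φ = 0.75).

E43XX → F_EXX = 430 MPa.
L_w = 2 × 225 = 450 mm; section modulus (unit throat) S = 2 × L²/6 = 16880 mm².
Direct shear f_v = P/L_w = 52.4×10³/450 = 116.4 N/mm.
Moment M = P × e = 52.4×10³ × 190 = 9956000 N·mm; bending f_b = M/S = 590 N/mm.
f_max = √(f_v² + f_b²) = √(116.4² + 590²) = 601.4 N/mm.
φr_n = 0.75 × 0.6 × 430 × (0.707 × 12) = 1642 N/mm → adequate.

f_max ≈ 601 N/mm; adequate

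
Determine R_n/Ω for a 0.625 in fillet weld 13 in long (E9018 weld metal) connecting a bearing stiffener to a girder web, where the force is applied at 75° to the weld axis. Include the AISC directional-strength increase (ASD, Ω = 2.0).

E90XX → F_EXX = 90 ksi.
t_e = 0.707 × 0.625 = 0.4419 in; A_we = 0.4419 × 13 = 5.744 in².
Directional factor: 1.0 + 0.5 sin^1.5(75°) = 1.475.
F_nw = 0.6 × 90 × 1.475 = 79.63 ksi.
R_n/Ω = (79.63 × 5.744) / 2.0 = 228.7 kips.

R_n/Ω ≈ 229 kips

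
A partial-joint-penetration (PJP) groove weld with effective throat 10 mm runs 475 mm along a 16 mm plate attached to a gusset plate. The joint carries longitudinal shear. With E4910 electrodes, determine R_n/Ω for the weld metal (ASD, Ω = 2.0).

R_n/Ω ≈ 698 kN

E49XX → F_EXX = 490 MPa.
Effective throat (given) t_e = 10 mm.
A_we = 10 × 475 = 4750 mm².
F_nw = 0.6 F_EXX = 294 MPa.
R_n/Ω = (294 × 4750) / 2.0 × 10⁻³ = 698.2 kN.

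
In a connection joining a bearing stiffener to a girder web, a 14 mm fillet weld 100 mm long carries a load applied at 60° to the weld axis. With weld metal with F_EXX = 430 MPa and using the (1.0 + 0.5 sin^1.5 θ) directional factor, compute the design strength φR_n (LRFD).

φR_n ≈ 269 kN

t_e = 0.707 × 14 = 9.898 mm; A_we = 9.898 × 100 = 989.8 mm².
Directional factor: 1.0 + 0.5 sin^1.5(60°) = 1.403.
F_nw = 0.6 × 430 × 1.403 = 362 MPa.
φR_n = 0.75 × 362 × 989.8 × 10⁻³ = 268.7 kN.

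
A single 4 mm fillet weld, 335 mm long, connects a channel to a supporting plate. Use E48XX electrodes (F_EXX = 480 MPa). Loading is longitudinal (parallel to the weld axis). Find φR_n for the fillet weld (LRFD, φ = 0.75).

φR_n ≈ 205 kN

Effective throat t_e = 0.707 × 4 = 2.828 mm.
Total length L = 335 mm; A_we = 2.828 × 335 = 947.4 mm².
F_nw = 0.6 F_EXX = 0.6 × 480 = 288 MPa.
φR_n = 0.75 × 288 × 947.4 × 10⁻³ = 204.6 kN.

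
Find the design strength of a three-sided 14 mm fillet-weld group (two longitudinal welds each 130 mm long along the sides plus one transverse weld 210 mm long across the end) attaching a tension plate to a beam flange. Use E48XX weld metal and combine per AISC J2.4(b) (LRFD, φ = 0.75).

E48XX → F_EXX = 480 MPa.
t_e = 0.707 × 14 = 9.898 mm.
R_nwl = 0.6 × 480 × 9.898 × 260 × 10⁻³ = 741.2 kN (longitudinal, 2 welds).
R_nwt = 0.6 × 480 × 9.898 × 210 × 10⁻³ = 598.6 kN (transverse, base value).
(i) R_nwl + R_nwt = 1340 kN; (ii) 0.85 R_nwl + 1.5 R_nwt = 1528 kN.
R_n = max = 1528 kN [governs: (ii)]; φR_n = 1146 kN.

φR_n ≈ 1150 kN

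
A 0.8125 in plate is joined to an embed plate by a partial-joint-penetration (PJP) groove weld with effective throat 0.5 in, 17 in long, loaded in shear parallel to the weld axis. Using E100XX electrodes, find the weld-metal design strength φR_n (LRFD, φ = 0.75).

φR_n ≈ 382 kips

E100XX → F_EXX = 100 ksi.
Effective throat (given) t_e = 0.5 in.
A_we = 0.5 × 17 = 8.5 in².
F_nw = 0.6 F_EXX = 60 ksi.
φR_n = 0.75 × 60 × 8.5 = 382.5 kips.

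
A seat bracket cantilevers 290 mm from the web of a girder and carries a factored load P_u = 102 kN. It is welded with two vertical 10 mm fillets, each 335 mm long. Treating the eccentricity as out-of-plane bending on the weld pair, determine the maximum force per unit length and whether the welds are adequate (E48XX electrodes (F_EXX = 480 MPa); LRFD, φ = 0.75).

L_w = 2 × 335 = 670 mm; section modulus (unit throat) S = 2 × L²/6 = 37410 mm².
Direct shear f_v = P/L_w = 102×10³/670 = 152.2 N/mm.
Moment M = P × e = 102×10³ × 290 = 29580000 N·mm; bending f_b = M/S = 790.7 N/mm.
f_max = √(f_v² + f_b²) = √(152.2² + 790.7²) = 805.3 N/mm.
φr_n = 0.75 × 0.6 × 480 × (0.707 × 10) = 1527 N/mm → adequate.

f_max ≈ 805 N/mm; adequate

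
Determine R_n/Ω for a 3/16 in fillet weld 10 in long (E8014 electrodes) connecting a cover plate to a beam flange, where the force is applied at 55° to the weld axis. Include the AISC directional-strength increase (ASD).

R_n/Ω ≈ 43.6 kip

E80XX → F_EXX = 80 ksi.
t_e = 0.707 × 0.1875 = 0.1326 in; A_we = 0.1326 × 10 = 1.326 in².
Directional factor: 1.0 + 0.5 sin^1.5(55°) = 1.371.
F_nw = 0.6 × 80 × 1.371 = 65.79 ksi.
R_n/Ω = (65.79 × 1.326) / 2.0 = 43.61 kip.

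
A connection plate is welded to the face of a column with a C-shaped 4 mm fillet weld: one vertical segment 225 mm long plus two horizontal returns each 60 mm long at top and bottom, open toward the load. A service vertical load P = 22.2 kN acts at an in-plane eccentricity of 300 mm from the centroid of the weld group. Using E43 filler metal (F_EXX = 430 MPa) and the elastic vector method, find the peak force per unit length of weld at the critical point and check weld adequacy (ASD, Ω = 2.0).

f_max ≈ 349 N/mm; adequate

Total weld length L_w = 345 mm. Treat welds as unit-width lines.
Centroid: x̄ = 2×60×30 / 345 = 10.43 mm from the vertical weld.
Polar moment about centroid: J = I_x + I_y = [225³/12 + 2×60×112.5²] + [225×10.43² + 2(60³/12 + 60×19.57²)] = 2574000 mm³.
Direct shear f_v = P/L_w = 22.2×10³ / 345 = 64.35 N/mm (vertical).
Torsion M = P·e = 22.2×10³ × 300 = 6660000 N·mm.
Critical point at (x, y) = (49.57, 112.5) from centroid. f_tx = M·y/J = 291 N/mm; f_ty = M·x/J = 128.2 N/mm.
Resultant f_max = √[f_tx² + (f_v + f_ty)²] = √[291² + (64.35 + 128.2)²] = 349 N/mm.
Capacity per unit length: r_n/Ω = (1/2.0) × 0.6 × 430 × (0.707 × 4) = 364.8 N/mm.
349 ≤ 364.8 → adequate.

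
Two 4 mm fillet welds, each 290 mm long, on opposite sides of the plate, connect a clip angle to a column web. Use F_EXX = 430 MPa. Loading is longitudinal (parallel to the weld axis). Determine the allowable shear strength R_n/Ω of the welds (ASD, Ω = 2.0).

Effective throat t_e = 0.707 × 4 = 2.828 mm.
Total length L = 580 mm; A_we = 2.828 × 580 = 1640 mm².
F_nw = 0.6 F_EXX = 0.6 × 430 = 258 MPa.
R_n = 258 × 1640 × 10⁻³ = 423.2 kN; R_n/Ω = 423.2/2.0 = 211.6 kN.

R_n/Ω ≈ 212 kN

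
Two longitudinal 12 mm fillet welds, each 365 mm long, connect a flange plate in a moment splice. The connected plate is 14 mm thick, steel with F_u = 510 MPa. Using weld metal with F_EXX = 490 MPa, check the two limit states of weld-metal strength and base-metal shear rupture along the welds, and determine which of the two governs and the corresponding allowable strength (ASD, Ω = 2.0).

t_e = 0.707 × 12 = 8.484 mm; L = 730 mm.
Weld metal: R_n/Ω = (1/2.0) × 0.6 × 490 × 8.484 × 730 × 10⁻³ = 910.4 kN.
Base metal (shear rupture): R_n/Ω = (1/2.0) × 0.6 × 510 × 14 × 730 × 10⁻³ = 1564 kN.
Governing: weld metal.

R_n/Ω ≈ 910 kN (weld metal governs)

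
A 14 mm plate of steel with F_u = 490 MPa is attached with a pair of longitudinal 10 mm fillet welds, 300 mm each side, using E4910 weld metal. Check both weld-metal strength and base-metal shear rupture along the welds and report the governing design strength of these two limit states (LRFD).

E49XX → F_EXX = 490 MPa.
t_e = 0.707 × 10 = 7.07 mm; L = 600 mm.
Weld metal: φR_n = 0.75 × 0.6 × 490 × 7.07 × 600 × 10⁻³ = 935.4 kN.
Base metal (shear rupture): φR_n = 0.75 × 0.6 × 490 × 14 × 600 × 10⁻³ = 1852 kN.
Governing: weld metal.

φR_n ≈ 935 kN (weld metal governs)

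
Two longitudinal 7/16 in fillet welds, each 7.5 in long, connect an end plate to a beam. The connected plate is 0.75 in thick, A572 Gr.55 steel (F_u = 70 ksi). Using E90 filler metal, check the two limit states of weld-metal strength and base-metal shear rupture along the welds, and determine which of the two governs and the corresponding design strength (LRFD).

E90XX → F_EXX = 90 ksi.
t_e = 0.707 × 0.4375 = 0.3093 in; L = 15 in.
Weld metal: φR_n = 0.75 × 0.6 × 90 × 0.3093 × 15 = 187.9 kip.
Base metal (shear rupture): φR_n = 0.75 × 0.6 × 70 × 0.75 × 15 = 354.4 kip.
Governing: weld metal.

φR_n ≈ 188 kip (weld metal governs)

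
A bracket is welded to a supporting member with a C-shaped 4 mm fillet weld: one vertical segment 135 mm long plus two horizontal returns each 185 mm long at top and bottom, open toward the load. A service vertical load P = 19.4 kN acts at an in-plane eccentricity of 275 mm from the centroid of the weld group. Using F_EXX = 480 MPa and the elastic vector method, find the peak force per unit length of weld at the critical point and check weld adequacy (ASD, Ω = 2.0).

f_max ≈ 224 N/mm; adequate

Total weld length L_w = 505 mm. Treat welds as unit-width lines.
Centroid: x̄ = 2×185×92.5 / 505 = 67.77 mm from the vertical weld.
Polar moment about centroid: J = I_x + I_y = [135³/12 + 2×185×67.5²] + [135×67.77² + 2(185³/12 + 185×24.73²)] = 3792000 mm³.
Direct shear f_v = P/L_w = 19.4×10³ / 505 = 38.42 N/mm (vertical).
Torsion M = P·e = 19.4×10³ × 275 = 5335000 N·mm.
Critical point at (x, y) = (117.2, 67.5) from centroid. f_tx = M·y/J = 94.96 N/mm; f_ty = M·x/J = 164.9 N/mm.
Resultant f_max = √[f_tx² + (f_v + f_ty)²] = √[94.96² + (38.42 + 164.9)²] = 224.4 N/mm.
Capacity per unit length: r_n/Ω = (1/2.0) × 0.6 × 480 × (0.707 × 4) = 407.2 N/mm.
224.4 ≤ 407.2 → adequate.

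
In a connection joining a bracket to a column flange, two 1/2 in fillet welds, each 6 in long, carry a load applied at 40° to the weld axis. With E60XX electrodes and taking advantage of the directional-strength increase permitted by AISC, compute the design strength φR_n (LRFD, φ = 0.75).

E60XX → F_EXX = 60 ksi.
t_e = 0.707 × 0.5 = 0.3535 in; A_we = 0.3535 × 12 = 4.242 in².
Directional factor: 1.0 + 0.5 sin^1.5(40°) = 1.258.
F_nw = 0.6 × 60 × 1.258 = 45.28 ksi.
φR_n = 0.75 × 45.28 × 4.242 = 144 kips.

φR_n ≈ 144 kips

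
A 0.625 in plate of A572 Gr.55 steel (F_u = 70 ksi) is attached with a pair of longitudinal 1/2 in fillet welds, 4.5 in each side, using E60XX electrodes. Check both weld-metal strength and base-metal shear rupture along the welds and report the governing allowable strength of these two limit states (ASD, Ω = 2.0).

R_n/Ω ≈ 57.3 kip (weld metal governs)

E60XX → F_EXX = 60 ksi.
t_e = 0.707 × 0.5 = 0.3535 in; L = 9 in.
Weld metal: R_n/Ω = (1/2.0) × 0.6 × 60 × 0.3535 × 9 = 57.27 kip.
Base metal (shear rupture): R_n/Ω = (1/2.0) × 0.6 × 70 × 0.625 × 9 = 118.1 kip.
Governing: weld metal.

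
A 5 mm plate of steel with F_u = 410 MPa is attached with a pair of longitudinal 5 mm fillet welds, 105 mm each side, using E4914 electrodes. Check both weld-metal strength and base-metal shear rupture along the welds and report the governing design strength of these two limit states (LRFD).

E49XX → F_EXX = 490 MPa.
t_e = 0.707 × 5 = 3.535 mm; L = 210 mm.
Weld metal: φR_n = 0.75 × 0.6 × 490 × 3.535 × 210 × 10⁻³ = 163.7 kN.
Base metal (shear rupture): φR_n = 0.75 × 0.6 × 410 × 5 × 210 × 10⁻³ = 193.7 kN.
Governing: weld metal.

φR_n ≈ 164 kN (weld metal governs)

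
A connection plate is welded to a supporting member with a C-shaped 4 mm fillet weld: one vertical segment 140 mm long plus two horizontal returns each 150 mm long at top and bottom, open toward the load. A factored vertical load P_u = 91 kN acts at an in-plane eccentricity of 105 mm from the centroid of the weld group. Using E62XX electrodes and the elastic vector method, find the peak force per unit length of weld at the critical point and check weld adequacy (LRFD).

f_max ≈ 595 N/mm; adequate

E62XX → F_EXX = 620 MPa.
Total weld length L_w = 440 mm. Treat welds as unit-width lines.
Centroid: x̄ = 2×150×75 / 440 = 51.14 mm from the vertical weld.
Polar moment about centroid: J = I_x + I_y = [140³/12 + 2×150×70²] + [140×51.14² + 2(150³/12 + 150×23.86²)] = 2798000 mm³.
Direct shear f_v = P/L_w = 91×10³ / 440 = 206.8 N/mm (vertical).
Torsion M = P·e = 91×10³ × 105 = 9555000 N·mm.
Critical point at (x, y) = (98.86, 70) from centroid. f_tx = M·y/J = 239 N/mm; f_ty = M·x/J = 337.6 N/mm.
Resultant f_max = √[f_tx² + (f_v + f_ty)²] = √[239² + (206.8 + 337.6)²] = 594.6 N/mm.
Capacity per unit length: φr_n = 0.75 × 0.6 × 620 × (0.707 × 4) = 789 N/mm.
594.6 ≤ 789 → adequate.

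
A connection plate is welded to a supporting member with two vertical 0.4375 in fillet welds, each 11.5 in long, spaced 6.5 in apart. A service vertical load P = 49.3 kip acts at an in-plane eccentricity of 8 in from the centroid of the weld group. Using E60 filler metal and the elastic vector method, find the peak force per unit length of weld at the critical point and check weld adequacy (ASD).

E60XX → F_EXX = 60 ksi.
Total weld length L_w = 23 in. Treat welds as unit-width lines.
Polar moment about centroid: J = 2[d³/12 + d(b/2)²] = 2[11.5³/12 + 11.5×3.25²] = 496.4 in³.
Direct shear f_v = P/L_w = 49.3 / 23 = 2.143 kip/in (vertical).
Torsion M = P·e = 49.3 × 8 = 394.4 kip·in.
Critical point at (x, y) = (3.25, 5.75) from centroid. f_tx = M·y/J = 4.568 kip/in; f_ty = M·x/J = 2.582 kip/in.
Resultant f_max = √[f_tx² + (f_v + f_ty)²] = √[4.568² + (2.143 + 2.582)²] = 6.573 kip/in.
Capacity per unit length: r_n/Ω = (1/2.0) × 0.6 × 60 × (0.707 × 0.4375) = 5.568 kip/in.
6.573 > 5.568 → NOT adequate.

f_max ≈ 6.57 kip/in; NOT adequate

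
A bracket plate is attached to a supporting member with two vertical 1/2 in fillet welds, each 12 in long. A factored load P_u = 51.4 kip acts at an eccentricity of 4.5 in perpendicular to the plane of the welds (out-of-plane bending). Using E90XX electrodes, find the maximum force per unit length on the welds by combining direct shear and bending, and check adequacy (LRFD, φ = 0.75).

f_max ≈ 5.27 kip/in; adequate

E90XX → F_EXX = 90 ksi.
L_w = 2 × 12 = 24 in; section modulus (unit throat) S = 2 × L²/6 = 48 in².
Direct shear f_v = P/L_w = 51.4/24 = 2.142 kip/in.
Moment M = P × e = 51.4 × 4.5 = 231.3 kip·in; bending f_b = M/S = 4.819 kip/in.
f_max = √(f_v² + f_b²) = √(2.142² + 4.819²) = 5.273 kip/in.
φr_n = 0.75 × 0.6 × 90 × (0.707 × 0.5) = 14.32 kip/in → adequate.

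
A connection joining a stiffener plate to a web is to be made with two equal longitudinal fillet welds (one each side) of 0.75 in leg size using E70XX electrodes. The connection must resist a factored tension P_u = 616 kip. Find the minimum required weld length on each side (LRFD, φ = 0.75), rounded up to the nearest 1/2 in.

E70XX → F_EXX = 70 ksi.
Throat t_e = 0.707 × 0.75 = 0.5302 in.
φr_n = 0.75 × 0.6 × 70 × 0.5302 = 16.7 kip/in.
L_req = P_u / φr_n = 616 / 16.7 = 36.88 in total.
Per side: 36.88 / 2 = 18.44 in.
Round up → use L = 18.5 in on each side.

L = 18.5 in on each side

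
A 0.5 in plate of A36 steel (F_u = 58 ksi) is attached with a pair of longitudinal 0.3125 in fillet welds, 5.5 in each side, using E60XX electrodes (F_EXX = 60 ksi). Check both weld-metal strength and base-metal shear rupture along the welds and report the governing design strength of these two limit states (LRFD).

t_e = 0.707 × 0.3125 = 0.2209 in; L = 11 in.
Weld metal: φR_n = 0.75 × 0.6 × 60 × 0.2209 × 11 = 65.62 kips.
Base metal (shear rupture): φR_n = 0.75 × 0.6 × 58 × 0.5 × 11 = 143.5 kips.
Governing: weld metal.

φR_n ≈ 65.6 kips (weld metal governs)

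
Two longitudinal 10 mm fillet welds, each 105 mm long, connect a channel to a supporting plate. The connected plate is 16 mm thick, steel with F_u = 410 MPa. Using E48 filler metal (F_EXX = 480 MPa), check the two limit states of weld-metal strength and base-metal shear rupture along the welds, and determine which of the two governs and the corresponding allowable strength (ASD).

R_n/Ω ≈ 214 kN (weld metal governs)

t_e = 0.707 × 10 = 7.07 mm; L = 210 mm.
Weld metal: R_n/Ω = (1/2.0) × 0.6 × 480 × 7.07 × 210 × 10⁻³ = 213.8 kN.
Base metal (shear rupture): R_n/Ω = (1/2.0) × 0.6 × 410 × 16 × 210 × 10⁻³ = 413.3 kN.
Governing: weld metal.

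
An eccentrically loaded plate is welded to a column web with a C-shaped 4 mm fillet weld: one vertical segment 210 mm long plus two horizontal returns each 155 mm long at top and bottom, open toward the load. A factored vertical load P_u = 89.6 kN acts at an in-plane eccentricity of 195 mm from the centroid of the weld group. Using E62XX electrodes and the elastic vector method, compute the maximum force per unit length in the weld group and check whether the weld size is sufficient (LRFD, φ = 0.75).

f_max ≈ 611 N/mm; adequate

E62XX → F_EXX = 620 MPa.
Total weld length L_w = 520 mm. Treat welds as unit-width lines.
Centroid: x̄ = 2×155×77.5 / 520 = 46.2 mm from the vertical weld.
Polar moment about centroid: J = I_x + I_y = [210³/12 + 2×155×105²] + [210×46.2² + 2(155³/12 + 155×31.3²)] = 5562000 mm³.
Direct shear f_v = P/L_w = 89.6×10³ / 520 = 172.3 N/mm (vertical).
Torsion M = P·e = 89.6×10³ × 195 = 17472000 N·mm.
Critical point at (x, y) = (108.8, 105) from centroid. f_tx = M·y/J = 329.8 N/mm; f_ty = M·x/J = 341.8 N/mm.
Resultant f_max = √[f_tx² + (f_v + f_ty)²] = √[329.8² + (172.3 + 341.8)²] = 610.8 N/mm.
Capacity per unit length: φr_n = 0.75 × 0.6 × 620 × (0.707 × 4) = 789 N/mm.
610.8 ≤ 789 → adequate.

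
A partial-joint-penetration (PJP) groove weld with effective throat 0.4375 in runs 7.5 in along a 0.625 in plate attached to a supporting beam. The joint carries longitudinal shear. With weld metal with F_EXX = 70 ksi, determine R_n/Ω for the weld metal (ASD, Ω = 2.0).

Effective throat (given) t_e = 0.4375 in.
A_we = 0.4375 × 7.5 = 3.281 in².
F_nw = 0.6 F_EXX = 42 ksi.
R_n/Ω = (42 × 3.281) / 2.0 = 68.91 kip.

R_n/Ω ≈ 68.9 kip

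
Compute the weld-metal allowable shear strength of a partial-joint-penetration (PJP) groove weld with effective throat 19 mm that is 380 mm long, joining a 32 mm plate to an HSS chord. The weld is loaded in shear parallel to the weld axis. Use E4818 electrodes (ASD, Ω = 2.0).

E48XX → F_EXX = 480 MPa.
Effective throat (given) t_e = 19 mm.
A_we = 19 × 380 = 7220 mm².
F_nw = 0.6 F_EXX = 288 MPa.
R_n/Ω = (288 × 7220) / 2.0 × 10⁻³ = 1040 kN.

R_n/Ω ≈ 1040 kN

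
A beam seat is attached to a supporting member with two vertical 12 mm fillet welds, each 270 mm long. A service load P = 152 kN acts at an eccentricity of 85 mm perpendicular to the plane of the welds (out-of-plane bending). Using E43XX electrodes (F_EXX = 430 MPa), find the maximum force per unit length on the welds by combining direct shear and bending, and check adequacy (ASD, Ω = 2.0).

f_max ≈ 602 N/mm; adequate

L_w = 2 × 270 = 540 mm; section modulus (unit throat) S = 2 × L²/6 = 24300 mm².
Direct shear f_v = P/L_w = 152×10³/540 = 281.5 N/mm.
Moment M = P × e = 152×10³ × 85 = 12920000 N·mm; bending f_b = M/S = 531.7 N/mm.
f_max = √(f_v² + f_b²) = √(281.5² + 531.7²) = 601.6 N/mm.
r_n/Ω = (1/2.0) × 0.6 × 430 × (0.707 × 12) = 1094 N/mm → adequate.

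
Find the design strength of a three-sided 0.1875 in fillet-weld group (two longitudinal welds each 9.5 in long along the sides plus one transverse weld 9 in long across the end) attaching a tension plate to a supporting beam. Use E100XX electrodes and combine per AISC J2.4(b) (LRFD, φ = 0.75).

E100XX → F_EXX = 100 ksi.
t_e = 0.707 × 0.1875 = 0.1326 in.
R_nwl = 0.6 × 100 × 0.1326 × 19 = 151.1 kips (longitudinal, 2 welds).
R_nwt = 0.6 × 100 × 0.1326 × 9 = 71.58 kips (transverse, base value).
(i) R_nwl + R_nwt = 222.7 kips; (ii) 0.85 R_nwl + 1.5 R_nwt = 235.8 kips.
R_n = max = 235.8 kips [governs: (ii)]; φR_n = 176.9 kips.

φR_n ≈ 177 kips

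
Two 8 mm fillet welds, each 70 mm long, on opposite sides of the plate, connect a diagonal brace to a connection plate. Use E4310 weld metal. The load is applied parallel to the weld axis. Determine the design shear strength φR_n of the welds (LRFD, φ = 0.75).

E43XX → F_EXX = 430 MPa.
Effective throat t_e = 0.707 × 8 = 5.656 mm.
Total length L = 140 mm; A_we = 5.656 × 140 = 791.8 mm².
F_nw = 0.6 F_EXX = 0.6 × 430 = 258 MPa.
φR_n = 0.75 × 258 × 791.8 × 10⁻³ = 153.2 kN.

φR_n ≈ 153 kN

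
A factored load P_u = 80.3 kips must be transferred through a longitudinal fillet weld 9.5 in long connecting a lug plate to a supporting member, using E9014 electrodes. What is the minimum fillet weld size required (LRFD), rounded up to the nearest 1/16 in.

w = 5/16 in

E90XX → F_EXX = 90 ksi.
Total weld length L = 9.5 in.
Required throat t_e = P_u / (φ × 0.6 F_EXX × L) = 80.3 / (0.75 × 0.6 × 90 × 9.5) = 0.2087 in.
Required leg w = t_e / 0.707 = 0.2952 in → use 5/16 in.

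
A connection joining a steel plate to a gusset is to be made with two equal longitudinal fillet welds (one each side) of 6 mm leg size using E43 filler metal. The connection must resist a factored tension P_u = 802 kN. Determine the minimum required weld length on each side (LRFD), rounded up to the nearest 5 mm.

L = 490 mm on each side

E43XX → F_EXX = 430 MPa.
Throat t_e = 0.707 × 6 = 4.242 mm.
φr_n = 0.75 × 0.6 × 430 × 4.242 × 10⁻³ = 0.8208 kN/mm.
L_req = P_u / φr_n = 802 / 0.8208 = 977.1 mm total.
Per side: 977.1 / 2 = 488.5 mm.
Round up → use L = 490 mm on each side.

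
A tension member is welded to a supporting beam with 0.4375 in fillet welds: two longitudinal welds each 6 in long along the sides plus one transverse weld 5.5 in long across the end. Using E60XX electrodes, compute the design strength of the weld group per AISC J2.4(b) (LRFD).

E60XX → F_EXX = 60 ksi.
t_e = 0.707 × 0.4375 = 0.3093 in.
R_nwl = 0.6 × 60 × 0.3093 × 12 = 133.6 kip (longitudinal, 2 welds).
R_nwt = 0.6 × 60 × 0.3093 × 5.5 = 61.24 kip (transverse, base value).
(i) R_nwl + R_nwt = 194.9 kip; (ii) 0.85 R_nwl + 1.5 R_nwt = 205.4 kip.
R_n = max = 205.4 kip [governs: (ii)]; φR_n = 154.1 kip.

φR_n ≈ 154 kip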